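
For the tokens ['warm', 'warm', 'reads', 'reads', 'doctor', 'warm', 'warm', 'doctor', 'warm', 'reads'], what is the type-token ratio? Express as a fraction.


Tokens: 10
Unique types: ('doctor', 'reads', 'warm') = 3
TTR = 3/10
Already in lowest terms.

3/10


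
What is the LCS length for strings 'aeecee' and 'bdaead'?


DP table for LCS of 'aeecee' and 'bdaead':
       b  d  a  e  a  d
    0  0  0  0  0  0  0
  a 0  0  0  1  1  1  1
  e 0  0  0  1  2  2  2
  e 0  0  0  1  2  2  2
  c 0  0  0  1  2  2  2
  e 0  0  0  1  2  2  2
  e 0  0  0  1  2  2  2
LCS: 'ae'
LCS length = 2

2


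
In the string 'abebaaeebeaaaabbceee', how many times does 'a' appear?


Scanning 'abebaaeebeaaaabbceee' for 'a':
  Position 0: 'a' -> MATCH (count: 1)
  Position 4: 'a' -> MATCH (count: 2)
  Position 5: 'a' -> MATCH (count: 3)
  Position 10: 'a' -> MATCH (count: 4)
  Position 11: 'a' -> MATCH (count: 5)
  Position 12: 'a' -> MATCH (count: 6)
  Position 13: 'a' -> MATCH (count: 7)
Total occurrences of 'a': 7

7


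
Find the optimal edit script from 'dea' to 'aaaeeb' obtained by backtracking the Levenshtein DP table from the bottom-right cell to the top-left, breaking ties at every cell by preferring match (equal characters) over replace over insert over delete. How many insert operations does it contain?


Edit distance = 5. Backtracking from cell (3, 6) with preference match > replace > insert > delete,
then listing the resulting alignment 'dea' -> 'aaaeeb' left to right:
  Step 1: insert 'a' [insertion #1]
  Step 2: insert 'a' [insertion #2]
  Step 3: insert 'a' [insertion #3]
  Step 4: replace d->e
  Step 5: keep 'e'
  Step 6: replace a->b
Total insertions: 3

3


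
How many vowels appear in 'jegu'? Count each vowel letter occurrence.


Scanning each character of 'jegu':
  Position 1: 'j' -> consonant (running count: 0)
  Position 2: 'e' -> vowel (running count: 1)
  Position 3: 'g' -> consonant (running count: 1)
  Position 4: 'u' -> vowel (running count: 2)
Total vowels: 2

2


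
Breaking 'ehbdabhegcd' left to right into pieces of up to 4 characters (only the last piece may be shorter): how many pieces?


'ehbdabhegcd' has 11 characters.
Chunking with max size 4:
  Chunk 1: 'ehbd' (positions 0-3)
  Chunk 2: 'abhe' (positions 4-7)
  Chunk 3: 'gcd' (positions 8-10)
Total chunks: ceil(11 / 4) = 3

3


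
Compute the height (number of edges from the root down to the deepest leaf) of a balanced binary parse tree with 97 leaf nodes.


In a balanced binary tree with n leaves the deepest leaf is ceil(log2(n)) edges below the root.
log2(97) = 6.5999
ceil(6.5999) = 7
height (edges) = 7

7


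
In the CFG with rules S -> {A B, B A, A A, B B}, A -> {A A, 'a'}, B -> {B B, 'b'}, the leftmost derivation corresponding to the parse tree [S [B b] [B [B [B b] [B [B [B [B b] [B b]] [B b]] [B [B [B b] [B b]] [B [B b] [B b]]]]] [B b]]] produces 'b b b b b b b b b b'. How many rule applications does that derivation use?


Every bracketed nonterminal node [X ...] in the tree is produced by exactly one rule application.
Reading the tree off as a leftmost derivation:
  Step 1: S  =>  B B   (applied S -> B B)
  Step 2: B B  =>  b B   (applied B -> b)
  Step 3: b B  =>  b B B   (applied B -> B B)
  Step 4: b B B  =>  b B B B   (applied B -> B B)
  Step 5: b B B B  =>  b b B B   (applied B -> b)
  Step 6: b b B B  =>  b b B B B   (applied B -> B B)
  Step 7: b b B B B  =>  b b B B B B   (applied B -> B B)
  Step 8: b b B B B B  =>  b b B B B B B   (applied B -> B B)
  Step 9: b b B B B B B  =>  b b b B B B B   (applied B -> b)
  Step 10: b b b B B B B  =>  b b b b B B B   (applied B -> b)
  Step 11: b b b b B B B  =>  b b b b b B B   (applied B -> b)
  Step 12: b b b b b B B  =>  b b b b b B B B   (applied B -> B B)
  Step 13: b b b b b B B B  =>  b b b b b B B B B   (applied B -> B B)
  Step 14: b b b b b B B B B  =>  b b b b b b B B B   (applied B -> b)
  Step 15: b b b b b b B B B  =>  b b b b b b b B B   (applied B -> b)
  Step 16: b b b b b b b B B  =>  b b b b b b b B B B   (applied B -> B B)
  Step 17: b b b b b b b B B B  =>  b b b b b b b b B B   (applied B -> b)
  Step 18: b b b b b b b b B B  =>  b b b b b b b b b B   (applied B -> b)
  Step 19: b b b b b b b b b B  =>  b b b b b b b b b b   (applied B -> b)
Final yield: b b b b b b b b b b
Total rewrite steps: 19

19


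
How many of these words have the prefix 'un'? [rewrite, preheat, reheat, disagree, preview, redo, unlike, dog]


Checking each word for prefix 'un':
  'rewrite' -> no (count: 0)
  'preheat' -> no (count: 0)
  'reheat' -> no (count: 0)
  'disagree' -> no (count: 0)
  'preview' -> no (count: 0)
  'redo' -> no (count: 0)
  'unlike' -> YES, starts with 'un' (count: 1)
  'dog' -> no (count: 1)
Total with prefix 'un': 1

1


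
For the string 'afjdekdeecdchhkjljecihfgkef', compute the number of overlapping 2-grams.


String 'afjdekdeecdchhkjljecihfgkef' has length L = 27.
Number of overlapping n-grams = L - n + 1
Substituting: 27 - 2 + 1 = 26

26


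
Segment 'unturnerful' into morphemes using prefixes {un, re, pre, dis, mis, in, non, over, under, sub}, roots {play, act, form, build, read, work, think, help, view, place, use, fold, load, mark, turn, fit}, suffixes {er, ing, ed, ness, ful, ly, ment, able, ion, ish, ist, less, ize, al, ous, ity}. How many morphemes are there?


Segmenting 'unturnerful' against the inventory:
  'un' -> prefix (morpheme 1)
  'turn' -> root (morpheme 2)
  'er' -> suffix (morpheme 3)
  'ful' -> suffix (morpheme 4)
Total morphemes: 4

4


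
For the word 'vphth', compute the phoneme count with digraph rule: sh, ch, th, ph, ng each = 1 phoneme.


Parsing 'vphth' greedily, digraphs first:
  'v' -> consonant phoneme (phonemes so far: 1)
  'ph' -> digraph (1 consonant phoneme) (phonemes so far: 2)
  'th' -> digraph (1 consonant phoneme) (phonemes so far: 3)
Total phonemes: 3

3


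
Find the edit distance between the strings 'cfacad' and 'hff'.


Building DP table for s1='cfacad' (len 6) and s2='hff' (len 3):
       h  f  f
    0  1  2  3
  c 1  1  2  3
  f 2  2  1  2
  a 3  3  2  2
  c 4  4  3  3
  a 5  5  4  4
  d 6  6  5  5
Edit distance = dp[6][3] = 5

5


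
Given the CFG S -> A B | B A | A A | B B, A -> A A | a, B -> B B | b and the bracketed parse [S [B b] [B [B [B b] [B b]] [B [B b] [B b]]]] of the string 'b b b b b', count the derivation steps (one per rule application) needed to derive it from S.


Every bracketed nonterminal node [X ...] in the tree is produced by exactly one rule application.
Reading the tree off as a leftmost derivation:
  Step 1: S  =>  B B   (applied S -> B B)
  Step 2: B B  =>  b B   (applied B -> b)
  Step 3: b B  =>  b B B   (applied B -> B B)
  Step 4: b B B  =>  b B B B   (applied B -> B B)
  Step 5: b B B B  =>  b b B B   (applied B -> b)
  Step 6: b b B B  =>  b b b B   (applied B -> b)
  Step 7: b b b B  =>  b b b B B   (applied B -> B B)
  Step 8: b b b B B  =>  b b b b B   (applied B -> b)
  Step 9: b b b b B  =>  b b b b b   (applied B -> b)
Final yield: b b b b b
Total rewrite steps: 9

9


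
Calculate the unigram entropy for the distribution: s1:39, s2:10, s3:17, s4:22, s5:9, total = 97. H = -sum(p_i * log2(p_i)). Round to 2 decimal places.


Computing entropy H = -sum(p_i * log2(p_i)):
  s1: p = 39/97 = 0.4021, -p*log2(p) = 0.5285
  s2: p = 10/97 = 0.1031, -p*log2(p) = 0.3379
  s3: p = 17/97 = 0.1753, -p*log2(p) = 0.4403
  s4: p = 22/97 = 0.2268, -p*log2(p) = 0.4855
  s5: p = 9/97 = 0.0928, -p*log2(p) = 0.3182
H = sum of terms = 2.1104
Rounded to 2 decimals: 2.11

2.11


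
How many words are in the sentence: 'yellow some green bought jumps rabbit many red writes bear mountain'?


Counting words by splitting on spaces:
  Word 1: 'yellow'
  Word 2: 'some'
  Word 3: 'green'
  Word 4: 'bought'
  Word 5: 'jumps'
  Word 6: 'rabbit'
  Word 7: 'many'
  Word 8: 'red'
  Word 9: 'writes'
  Word 10: 'bear'
  Word 11: 'mountain'
Total words: 11

11


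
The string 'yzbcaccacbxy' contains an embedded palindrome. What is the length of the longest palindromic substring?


Scanning 'yzbcaccacbxy' for palindromic substrings.
Substring at positions 2-9: 'bcaccacb'.
Check: reverse('bcaccacb') = 'bcaccacb' -> palindrome confirmed.
Neighbouring characters ('z' / 'x') break symmetry, so it cannot extend further.
No longer palindromic substring exists; longest length = 8

8


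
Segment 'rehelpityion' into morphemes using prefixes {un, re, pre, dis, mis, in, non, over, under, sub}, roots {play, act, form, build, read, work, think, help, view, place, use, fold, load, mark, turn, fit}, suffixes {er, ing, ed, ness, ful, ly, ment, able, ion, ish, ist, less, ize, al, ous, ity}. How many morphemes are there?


Segmenting 'rehelpityion' against the inventory:
  're' -> prefix (morpheme 1)
  'help' -> root (morpheme 2)
  'ity' -> suffix (morpheme 3)
  'ion' -> suffix (morpheme 4)
Total morphemes: 4

4


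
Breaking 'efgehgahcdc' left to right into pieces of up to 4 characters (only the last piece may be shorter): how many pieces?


'efgehgahcdc' has 11 characters.
Chunking with max size 4:
  Chunk 1: 'efge' (positions 0-3)
  Chunk 2: 'hgah' (positions 4-7)
  Chunk 3: 'cdc' (positions 8-10)
Total chunks: ceil(11 / 4) = 3

3


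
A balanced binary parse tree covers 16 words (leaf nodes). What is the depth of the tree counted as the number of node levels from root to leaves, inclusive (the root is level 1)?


In a balanced binary tree with n leaves the deepest leaf is ceil(log2(n)) edges below the root,
so counting node levels inclusive of root and leaves gives ceil(log2(n)) + 1 levels.
log2(16) = 4.0000
ceil(4.0000) = 4
levels = 4 + 1 = 5

5


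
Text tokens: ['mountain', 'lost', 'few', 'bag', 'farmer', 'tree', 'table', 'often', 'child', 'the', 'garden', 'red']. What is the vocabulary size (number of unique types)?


Listing all tokens and tracking unique types:
  Token 1: 'mountain' -> NEW (unique so far: 1)
  Token 2: 'lost' -> NEW (unique so far: 2)
  Token 3: 'few' -> NEW (unique so far: 3)
  Token 4: 'bag' -> NEW (unique so far: 4)
  Token 5: 'farmer' -> NEW (unique so far: 5)
  Token 6: 'tree' -> NEW (unique so far: 6)
  Token 7: 'table' -> NEW (unique so far: 7)
  Token 8: 'often' -> NEW (unique so far: 8)
  Token 9: 'child' -> NEW (unique so far: 9)
  Token 10: 'the' -> NEW (unique so far: 10)
  Token 11: 'garden' -> NEW (unique so far: 11)
  Token 12: 'red' -> NEW (unique so far: 12)
Unique types: ('bag', 'child', 'farmer', 'few', 'garden', 'lost', 'mountain', 'often', 'red', 'table', 'the', 'tree')
Vocabulary size: 12

12


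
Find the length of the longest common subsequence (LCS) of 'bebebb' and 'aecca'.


DP table for LCS of 'bebebb' and 'aecca':
       a  e  c  c  a
    0  0  0  0  0  0
  b 0  0  0  0  0  0
  e 0  0  1  1  1  1
  b 0  0  1  1  1  1
  e 0  0  1  1  1  1
  b 0  0  1  1  1  1
  b 0  0  1  1  1  1
LCS: 'e'
LCS length = 1

1


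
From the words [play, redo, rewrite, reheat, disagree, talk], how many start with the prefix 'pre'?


Checking each word for prefix 'pre':
  'play' -> no (count: 0)
  'redo' -> no (count: 0)
  'rewrite' -> no (count: 0)
  'reheat' -> no (count: 0)
  'disagree' -> no (count: 0)
  'talk' -> no (count: 0)
Total with prefix 'pre': 0

0


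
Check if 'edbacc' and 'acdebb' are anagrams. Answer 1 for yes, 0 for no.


Sort characters of 'edbacc': 'abccde'
Sort characters of 'acdebb': 'abbcde'
Sorted forms differ -> they are NOT anagrams
Result: 0

0


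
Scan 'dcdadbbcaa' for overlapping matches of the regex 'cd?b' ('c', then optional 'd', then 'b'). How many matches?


Pattern: cd?b means 'c', then optional 'd', then 'b'.
Scanning 'dcdadbbcaa' position-by-position:
  Pos 0: window 'dcd' -> no
  Pos 1: window 'cda' -> no
  Pos 2: window 'dad' -> no
  Pos 3: window 'adb' -> no
  Pos 4: window 'dbb' -> no
  Pos 5: window 'bbc' -> no
  Pos 6: window 'bca' -> no
  Pos 7: window 'caa' -> no
  Pos 8: window 'aa' -> no
  Pos 9: window 'a' -> no
Total matches: 0

0


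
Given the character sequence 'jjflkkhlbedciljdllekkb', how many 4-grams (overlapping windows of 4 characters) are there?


String 'jjflkkhlbedciljdllekkb' has length L = 22.
Number of overlapping n-grams = L - n + 1
Substituting: 22 - 4 + 1 = 19

19


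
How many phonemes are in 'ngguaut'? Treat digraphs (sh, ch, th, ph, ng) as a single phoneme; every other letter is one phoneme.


Parsing 'ngguaut' greedily, digraphs first:
  'ng' -> digraph (1 consonant phoneme) (phonemes so far: 1)
  'g' -> consonant phoneme (phonemes so far: 2)
  'u' -> vowel phoneme (phonemes so far: 3)
  'a' -> vowel phoneme (phonemes so far: 4)
  'u' -> vowel phoneme (phonemes so far: 5)
  't' -> consonant phoneme (phonemes so far: 6)
Total phonemes: 6

6


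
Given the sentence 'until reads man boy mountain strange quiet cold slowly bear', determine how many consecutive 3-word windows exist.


Word trigrams from [10] words:
  Trigram 1: (until reads man)
  Trigram 2: (reads man boy)
  Trigram 3: (man boy mountain)
  Trigram 4: (boy mountain strange)
  Trigram 5: (mountain strange quiet)
  Trigram 6: (strange quiet cold)
  Trigram 7: (quiet cold slowly)
  Trigram 8: (cold slowly bear)
Total word trigrams: 10 - 2 = 8

8


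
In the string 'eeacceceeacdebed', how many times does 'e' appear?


Scanning 'eeacceceeacdebed' for 'e':
  Position 0: 'e' -> MATCH (count: 1)
  Position 1: 'e' -> MATCH (count: 2)
  Position 5: 'e' -> MATCH (count: 3)
  Position 7: 'e' -> MATCH (count: 4)
  Position 8: 'e' -> MATCH (count: 5)
  Position 12: 'e' -> MATCH (count: 6)
  Position 14: 'e' -> MATCH (count: 7)
Total occurrences of 'e': 7

7


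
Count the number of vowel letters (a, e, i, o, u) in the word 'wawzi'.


Scanning each character of 'wawzi':
  Position 1: 'w' -> consonant (running count: 0)
  Position 2: 'a' -> vowel (running count: 1)
  Position 3: 'w' -> consonant (running count: 1)
  Position 4: 'z' -> consonant (running count: 1)
  Position 5: 'i' -> vowel (running count: 2)
Total vowels: 2

2


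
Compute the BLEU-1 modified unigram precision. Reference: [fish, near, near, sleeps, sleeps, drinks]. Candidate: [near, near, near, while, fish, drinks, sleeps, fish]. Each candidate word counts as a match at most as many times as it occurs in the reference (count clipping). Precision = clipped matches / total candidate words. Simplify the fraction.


Reference word counts: {'drinks': 1, 'fish': 1, 'near': 2, 'sleeps': 2}
Checking each candidate word (with clipping):
  'near' -> in reference (ref count 2, used 1/2) -> match (matches: 1)
  'near' -> in reference (ref count 2, used 2/2) -> match (matches: 2)
  'near' -> ref count 2 already used up (2/2) -> clipped, no match (matches: 2)
  'while' -> not in reference -> no match (matches: 2)
  'fish' -> in reference (ref count 1, used 1/1) -> match (matches: 3)
  'drinks' -> in reference (ref count 1, used 1/1) -> match (matches: 4)
  'sleeps' -> in reference (ref count 2, used 1/2) -> match (matches: 5)
  'fish' -> ref count 1 already used up (1/1) -> clipped, no match (matches: 5)
Clipped matches: 5, Candidate length: 8
Precision = 5/8

5/8


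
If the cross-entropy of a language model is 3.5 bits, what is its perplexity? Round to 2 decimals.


Perplexity formula: PP = 2^H
H = 3.5
PP = 2^3.5
Decompose: 2^3.5 = 2^3 * 2^0.5 = 2^3 * sqrt(2)
2^3 = 8, sqrt(2) ~ 1.4142136
PP ~ 8 * 1.4142136 = 11.3137088
Rounded to 2 decimals: 11.31

11.31


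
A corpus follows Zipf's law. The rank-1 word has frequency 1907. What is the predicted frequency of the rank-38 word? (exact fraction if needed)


Zipf's law: freq(rank) = f1 / rank
f1 = 1907, rank = 38
freq = 1907 / 38
GCD(1907, 38) = 1
Simplified: 1907/38

1907/38


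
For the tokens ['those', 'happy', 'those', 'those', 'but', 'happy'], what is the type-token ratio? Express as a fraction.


Tokens: 6
Unique types: ('but', 'happy', 'those') = 3
TTR = 3/6
Simplify: divide both by 3 -> 1/2
TTR = 1/2

1/2


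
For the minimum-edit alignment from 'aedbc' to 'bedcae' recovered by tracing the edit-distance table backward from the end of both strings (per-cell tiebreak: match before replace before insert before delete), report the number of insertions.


Edit distance = 4. Backtracking from cell (5, 6) with preference match > replace > insert > delete,
then listing the resulting alignment 'aedbc' -> 'bedcae' left to right:
  Step 1: replace a->b
  Step 2: keep 'e'
  Step 3: keep 'd'
  Step 4: insert 'c' [insertion #1]
  Step 5: replace b->a
  Step 6: replace c->e
Total insertions: 1

1


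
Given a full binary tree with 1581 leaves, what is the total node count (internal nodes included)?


Leaf nodes (terminals): 1581
Internal nodes = n - 1 = 1581 - 1 = 1580
Total = leaves + internal = 1581 + 1580 = 3161

3161


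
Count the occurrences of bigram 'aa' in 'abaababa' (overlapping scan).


Scanning 'abaababa' for bigram 'aa':
  Position 0: 'ab' -> no
  Position 1: 'ba' -> no
  Position 2: 'aa' -> MATCH
  Position 3: 'ab' -> no
  Position 4: 'ba' -> no
  Position 5: 'ab' -> no
  Position 6: 'ba' -> no
Total matches: 1

1


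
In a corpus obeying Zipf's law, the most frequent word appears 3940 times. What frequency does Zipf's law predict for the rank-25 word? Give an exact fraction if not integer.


Zipf's law: freq(rank) = f1 / rank
f1 = 3940, rank = 25
freq = 3940 / 25
GCD(3940, 25) = 5
Simplified: 788/5

788/5


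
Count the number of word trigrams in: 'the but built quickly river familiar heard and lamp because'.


Word trigrams from [10] words:
  Trigram 1: (the but built)
  Trigram 2: (but built quickly)
  Trigram 3: (built quickly river)
  Trigram 4: (quickly river familiar)
  Trigram 5: (river familiar heard)
  Trigram 6: (familiar heard and)
  Trigram 7: (heard and lamp)
  Trigram 8: (and lamp because)
Total word trigrams: 10 - 2 = 8

8


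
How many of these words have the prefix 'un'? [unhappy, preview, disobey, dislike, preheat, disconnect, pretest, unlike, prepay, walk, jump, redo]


Checking each word for prefix 'un':
  'unhappy' -> YES, starts with 'un' (count: 1)
  'preview' -> no (count: 1)
  'disobey' -> no (count: 1)
  'dislike' -> no (count: 1)
  'preheat' -> no (count: 1)
  'disconnect' -> no (count: 1)
  'pretest' -> no (count: 1)
  'unlike' -> YES, starts with 'un' (count: 2)
  'prepay' -> no (count: 2)
  'walk' -> no (count: 2)
  'jump' -> no (count: 2)
  'redo' -> no (count: 2)
Total with prefix 'un': 2

2


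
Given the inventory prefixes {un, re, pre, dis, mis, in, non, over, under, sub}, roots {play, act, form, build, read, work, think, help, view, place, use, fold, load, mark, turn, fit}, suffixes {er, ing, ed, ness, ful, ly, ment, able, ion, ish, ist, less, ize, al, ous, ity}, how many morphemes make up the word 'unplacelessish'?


Segmenting 'unplacelessish' against the inventory:
  'un' -> prefix (morpheme 1)
  'place' -> root (morpheme 2)
  'less' -> suffix (morpheme 3)
  'ish' -> suffix (morpheme 4)
Total morphemes: 4

4


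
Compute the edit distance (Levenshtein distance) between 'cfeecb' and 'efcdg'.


Building DP table for s1='cfeecb' (len 6) and s2='efcdg' (len 5):
       e  f  c  d  g
    0  1  2  3  4  5
  c 1  1  2  2  3  4
  f 2  2  1  2  3  4
  e 3  2  2  2  3  4
  e 4  3  3  3  3  4
  c 5  4  4  3  4  4
  b 6  5  5  4  4  5
Edit distance = dp[6][5] = 5

5


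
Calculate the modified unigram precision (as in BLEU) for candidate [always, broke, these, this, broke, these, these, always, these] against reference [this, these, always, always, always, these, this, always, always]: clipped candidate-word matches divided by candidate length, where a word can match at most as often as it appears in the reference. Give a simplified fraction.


Reference word counts: {'always': 5, 'these': 2, 'this': 2}
Checking each candidate word (with clipping):
  'always' -> in reference (ref count 5, used 1/5) -> match (matches: 1)
  'broke' -> not in reference -> no match (matches: 1)
  'these' -> in reference (ref count 2, used 1/2) -> match (matches: 2)
  'this' -> in reference (ref count 2, used 1/2) -> match (matches: 3)
  'broke' -> not in reference -> no match (matches: 3)
  'these' -> in reference (ref count 2, used 2/2) -> match (matches: 4)
  'these' -> ref count 2 already used up (2/2) -> clipped, no match (matches: 4)
  'always' -> in reference (ref count 5, used 2/5) -> match (matches: 5)
  'these' -> ref count 2 already used up (2/2) -> clipped, no match (matches: 5)
Clipped matches: 5, Candidate length: 9
Precision = 5/9

5/9


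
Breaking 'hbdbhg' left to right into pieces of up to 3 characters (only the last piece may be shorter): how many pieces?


'hbdbhg' has 6 characters.
Chunking with max size 3:
  Chunk 1: 'hbd' (positions 0-2)
  Chunk 2: 'bhg' (positions 3-5)
Total chunks: ceil(6 / 3) = 2

2


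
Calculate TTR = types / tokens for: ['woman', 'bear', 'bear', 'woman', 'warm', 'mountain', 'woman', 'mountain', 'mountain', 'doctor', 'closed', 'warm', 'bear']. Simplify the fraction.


Tokens: 13
Unique types: ('bear', 'closed', 'doctor', 'mountain', 'warm', 'woman') = 6
TTR = 6/13
Already in lowest terms.

6/13


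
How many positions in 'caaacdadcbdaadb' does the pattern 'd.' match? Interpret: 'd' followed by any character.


Pattern: d. means 'd' followed by any character.
Scanning 'caaacdadcbdaadb' position-by-position:
  Pos 0: window 'ca' -> no
  Pos 1: window 'aa' -> no
  Pos 2: window 'aa' -> no
  Pos 3: window 'ac' -> no
  Pos 4: window 'cd' -> no
  Pos 5: window 'da' -> MATCH
  Pos 6: window 'ad' -> no
  Pos 7: window 'dc' -> MATCH
  Pos 8: window 'cb' -> no
  Pos 9: window 'bd' -> no
  Pos 10: window 'da' -> MATCH
  Pos 11: window 'aa' -> no
  Pos 12: window 'ad' -> no
  Pos 13: window 'db' -> MATCH
  Pos 14: window 'b' -> no
Total matches: 4

4


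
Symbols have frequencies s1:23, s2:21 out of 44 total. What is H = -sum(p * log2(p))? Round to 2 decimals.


Computing entropy H = -sum(p_i * log2(p_i)):
  s1: p = 23/44 = 0.5227, -p*log2(p) = 0.4892
  s2: p = 21/44 = 0.4773, -p*log2(p) = 0.5093
H = sum of terms = 0.9985
Rounded to 2 decimals: 1.00

1.00


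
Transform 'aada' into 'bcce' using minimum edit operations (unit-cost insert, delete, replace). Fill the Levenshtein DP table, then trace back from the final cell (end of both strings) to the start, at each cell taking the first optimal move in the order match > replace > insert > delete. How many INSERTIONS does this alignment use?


Edit distance = 4. Backtracking from cell (4, 4) with preference match > replace > insert > delete,
then listing the resulting alignment 'aada' -> 'bcce' left to right:
  Step 1: replace a->b
  Step 2: replace a->c
  Step 3: replace d->c
  Step 4: replace a->e
Total insertions: 0

0


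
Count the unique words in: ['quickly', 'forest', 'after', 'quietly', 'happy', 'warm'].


Listing all tokens and tracking unique types:
  Token 1: 'quickly' -> NEW (unique so far: 1)
  Token 2: 'forest' -> NEW (unique so far: 2)
  Token 3: 'after' -> NEW (unique so far: 3)
  Token 4: 'quietly' -> NEW (unique so far: 4)
  Token 5: 'happy' -> NEW (unique so far: 5)
  Token 6: 'warm' -> NEW (unique so far: 6)
Unique types: ('after', 'forest', 'happy', 'quickly', 'quietly', 'warm')
Vocabulary size: 6

6


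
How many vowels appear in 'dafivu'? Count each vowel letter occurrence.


Scanning each character of 'dafivu':
  Position 1: 'd' -> consonant (running count: 0)
  Position 2: 'a' -> vowel (running count: 1)
  Position 3: 'f' -> consonant (running count: 1)
  Position 4: 'i' -> vowel (running count: 2)
  Position 5: 'v' -> consonant (running count: 2)
  Position 6: 'u' -> vowel (running count: 3)
Total vowels: 3

3


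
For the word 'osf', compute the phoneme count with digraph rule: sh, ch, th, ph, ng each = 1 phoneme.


Parsing 'osf' greedily, digraphs first:
  'o' -> vowel phoneme (phonemes so far: 1)
  's' -> consonant phoneme (phonemes so far: 2)
  'f' -> consonant phoneme (phonemes so far: 3)
Total phonemes: 3

3


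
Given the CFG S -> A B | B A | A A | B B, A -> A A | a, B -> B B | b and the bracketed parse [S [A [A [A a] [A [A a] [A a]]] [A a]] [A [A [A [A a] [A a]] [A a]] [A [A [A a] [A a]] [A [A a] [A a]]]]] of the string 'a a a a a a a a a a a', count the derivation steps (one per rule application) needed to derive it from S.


Every bracketed nonterminal node [X ...] in the tree is produced by exactly one rule application.
Reading the tree off as a leftmost derivation:
  Step 1: S  =>  A A   (applied S -> A A)
  Step 2: A A  =>  A A A   (applied A -> A A)
  Step 3: A A A  =>  A A A A   (applied A -> A A)
  Step 4: A A A A  =>  a A A A   (applied A -> a)
  Step 5: a A A A  =>  a A A A A   (applied A -> A A)
  Step 6: a A A A A  =>  a a A A A   (applied A -> a)
  Step 7: a a A A A  =>  a a a A A   (applied A -> a)
  Step 8: a a a A A  =>  a a a a A   (applied A -> a)
  Step 9: a a a a A  =>  a a a a A A   (applied A -> A A)
  Step 10: a a a a A A  =>  a a a a A A A   (applied A -> A A)
  Step 11: a a a a A A A  =>  a a a a A A A A   (applied A -> A A)
  Step 12: a a a a A A A A  =>  a a a a a A A A   (applied A -> a)
  Step 13: a a a a a A A A  =>  a a a a a a A A   (applied A -> a)
  Step 14: a a a a a a A A  =>  a a a a a a a A   (applied A -> a)
  Step 15: a a a a a a a A  =>  a a a a a a a A A   (applied A -> A A)
  Step 16: a a a a a a a A A  =>  a a a a a a a A A A   (applied A -> A A)
  Step 17: a a a a a a a A A A  =>  a a a a a a a a A A   (applied A -> a)
  Step 18: a a a a a a a a A A  =>  a a a a a a a a a A   (applied A -> a)
  Step 19: a a a a a a a a a A  =>  a a a a a a a a a A A   (applied A -> A A)
  Step 20: a a a a a a a a a A A  =>  a a a a a a a a a a A   (applied A -> a)
  Step 21: a a a a a a a a a a A  =>  a a a a a a a a a a a   (applied A -> a)
Final yield: a a a a a a a a a a a
Total rewrite steps: 21

21


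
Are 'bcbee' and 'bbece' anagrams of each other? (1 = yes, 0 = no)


Sort characters of 'bcbee': 'bbcee'
Sort characters of 'bbece': 'bbcee'
Sorted forms match -> they ARE anagrams
Result: 1

1


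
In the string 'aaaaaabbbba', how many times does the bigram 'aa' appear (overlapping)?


Scanning 'aaaaaabbbba' for bigram 'aa':
  Position 0: 'aa' -> MATCH
  Position 1: 'aa' -> MATCH
  Position 2: 'aa' -> MATCH
  Position 3: 'aa' -> MATCH
  Position 4: 'aa' -> MATCH
  Position 5: 'ab' -> no
  Position 6: 'bb' -> no
  Position 7: 'bb' -> no
  Position 8: 'bb' -> no
  Position 9: 'ba' -> no
Total matches: 5

5


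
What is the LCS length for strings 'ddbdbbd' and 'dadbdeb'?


DP table for LCS of 'ddbdbbd' and 'dadbdeb':
       d  a  d  b  d  e  b
    0  0  0  0  0  0  0  0
  d 0  1  1  1  1  1  1  1
  d 0  1  1  2  2  2  2  2
  b 0  1  1  2  3  3  3  3
  d 0  1  1  2  3  4  4  4
  b 0  1  1  2  3  4  4  5
  b 0  1  1  2  3  4  4  5
  d 0  1  1  2  3  4  4  5
LCS: 'ddbdb'
LCS length = 5

5


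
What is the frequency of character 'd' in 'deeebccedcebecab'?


Scanning 'deeebccedcebecab' for 'd':
  Position 0: 'd' -> MATCH (count: 1)
  Position 8: 'd' -> MATCH (count: 2)
Total occurrences of 'd': 2

2


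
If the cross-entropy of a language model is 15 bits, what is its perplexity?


Perplexity formula: PP = 2^H
H = 15
PP = 2^15
PP = 2^15 = 32768

32768


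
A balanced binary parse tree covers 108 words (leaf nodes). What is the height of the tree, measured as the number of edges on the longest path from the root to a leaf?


In a balanced binary tree with n leaves the deepest leaf is ceil(log2(n)) edges below the root.
log2(108) = 6.7549
ceil(6.7549) = 7
height (edges) = 7

7


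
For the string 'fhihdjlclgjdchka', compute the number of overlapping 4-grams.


String 'fhihdjlclgjdchka' has length L = 16.
Number of overlapping n-grams = L - n + 1
Substituting: 16 - 4 + 1 = 13

13


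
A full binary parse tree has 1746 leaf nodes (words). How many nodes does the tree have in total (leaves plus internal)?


Leaf nodes (terminals): 1746
Internal nodes = n - 1 = 1746 - 1 = 1745
Total = leaves + internal = 1746 + 1745 = 3491

3491


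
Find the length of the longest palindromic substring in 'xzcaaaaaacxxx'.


Scanning 'xzcaaaaaacxxx' for palindromic substrings.
Substring at positions 2-9: 'caaaaaac'.
Check: reverse('caaaaaac') = 'caaaaaac' -> palindrome confirmed.
Neighbouring characters ('z' / 'x') break symmetry, so it cannot extend further.
No longer palindromic substring exists; longest length = 8

8


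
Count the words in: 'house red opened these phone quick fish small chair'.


Counting words by splitting on spaces:
  Word 1: 'house'
  Word 2: 'red'
  Word 3: 'opened'
  Word 4: 'these'
  Word 5: 'phone'
  Word 6: 'quick'
  Word 7: 'fish'
  Word 8: 'small'
  Word 9: 'chair'
Total words: 9

9


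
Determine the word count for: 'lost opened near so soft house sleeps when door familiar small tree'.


Counting words by splitting on spaces:
  Word 1: 'lost'
  Word 2: 'opened'
  Word 3: 'near'
  Word 4: 'so'
  Word 5: 'soft'
  Word 6: 'house'
  Word 7: 'sleeps'
  Word 8: 'when'
  Word 9: 'door'
  Word 10: 'familiar'
  Word 11: 'small'
  Word 12: 'tree'
Total words: 12

12


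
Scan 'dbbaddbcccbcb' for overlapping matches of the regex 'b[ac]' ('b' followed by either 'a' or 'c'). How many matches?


Pattern: b[ac] means 'b' followed by either 'a' or 'c'.
Scanning 'dbbaddbcccbcb' position-by-position:
  Pos 0: window 'db' -> no
  Pos 1: window 'bb' -> no
  Pos 2: window 'ba' -> MATCH
  Pos 3: window 'ad' -> no
  Pos 4: window 'dd' -> no
  Pos 5: window 'db' -> no
  Pos 6: window 'bc' -> MATCH
  Pos 7: window 'cc' -> no
  Pos 8: window 'cc' -> no
  Pos 9: window 'cb' -> no
  Pos 10: window 'bc' -> MATCH
  Pos 11: window 'cb' -> no
  Pos 12: window 'b' -> no
Total matches: 3

3


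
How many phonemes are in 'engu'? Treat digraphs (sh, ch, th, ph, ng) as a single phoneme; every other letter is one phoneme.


Parsing 'engu' greedily, digraphs first:
  'e' -> vowel phoneme (phonemes so far: 1)
  'ng' -> digraph (1 consonant phoneme) (phonemes so far: 2)
  'u' -> vowel phoneme (phonemes so far: 3)
Total phonemes: 3

3


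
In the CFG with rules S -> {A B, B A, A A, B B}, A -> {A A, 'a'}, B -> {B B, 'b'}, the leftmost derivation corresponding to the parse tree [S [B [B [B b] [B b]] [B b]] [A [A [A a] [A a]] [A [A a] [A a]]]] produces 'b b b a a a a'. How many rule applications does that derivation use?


Every bracketed nonterminal node [X ...] in the tree is produced by exactly one rule application.
Reading the tree off as a leftmost derivation:
  Step 1: S  =>  B A   (applied S -> B A)
  Step 2: B A  =>  B B A   (applied B -> B B)
  Step 3: B B A  =>  B B B A   (applied B -> B B)
  Step 4: B B B A  =>  b B B A   (applied B -> b)
  Step 5: b B B A  =>  b b B A   (applied B -> b)
  Step 6: b b B A  =>  b b b A   (applied B -> b)
  Step 7: b b b A  =>  b b b A A   (applied A -> A A)
  Step 8: b b b A A  =>  b b b A A A   (applied A -> A A)
  Step 9: b b b A A A  =>  b b b a A A   (applied A -> a)
  Step 10: b b b a A A  =>  b b b a a A   (applied A -> a)
  Step 11: b b b a a A  =>  b b b a a A A   (applied A -> A A)
  Step 12: b b b a a A A  =>  b b b a a a A   (applied A -> a)
  Step 13: b b b a a a A  =>  b b b a a a a   (applied A -> a)
Final yield: b b b a a a a
Total rewrite steps: 13

13


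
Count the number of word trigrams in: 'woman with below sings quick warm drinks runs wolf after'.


Word trigrams from [10] words:
  Trigram 1: (woman with below)
  Trigram 2: (with below sings)
  Trigram 3: (below sings quick)
  Trigram 4: (sings quick warm)
  Trigram 5: (quick warm drinks)
  Trigram 6: (warm drinks runs)
  Trigram 7: (drinks runs wolf)
  Trigram 8: (runs wolf after)
Total word trigrams: 10 - 2 = 8

8


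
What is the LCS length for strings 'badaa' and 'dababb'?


DP table for LCS of 'badaa' and 'dababb':
       d  a  b  a  b  b
    0  0  0  0  0  0  0
  b 0  0  0  1  1  1  1
  a 0  0  1  1  2  2  2
  d 0  1  1  1  2  2  2
  a 0  1  2  2  2  2  2
  a 0  1  2  2  3  3  3
LCS: 'daa'
LCS length = 3

3


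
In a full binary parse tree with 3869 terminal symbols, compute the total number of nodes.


Leaf nodes (terminals): 3869
Internal nodes = n - 1 = 3869 - 1 = 3868
Total = leaves + internal = 3869 + 3868 = 7737

7737


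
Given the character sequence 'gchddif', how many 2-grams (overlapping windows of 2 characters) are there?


String 'gchddif' has length L = 7.
Number of overlapping n-grams = L - n + 1
Substituting: 7 - 2 + 1 = 6

6


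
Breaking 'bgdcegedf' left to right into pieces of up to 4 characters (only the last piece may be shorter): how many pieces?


'bgdcegedf' has 9 characters.
Chunking with max size 4:
  Chunk 1: 'bgdc' (positions 0-3)
  Chunk 2: 'eged' (positions 4-7)
  Chunk 3: 'f' (positions 8-8)
Total chunks: ceil(9 / 4) = 3

3


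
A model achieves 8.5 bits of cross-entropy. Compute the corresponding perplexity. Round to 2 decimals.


Perplexity formula: PP = 2^H
H = 8.5
PP = 2^8.5
Decompose: 2^8.5 = 2^8 * 2^0.5 = 2^8 * sqrt(2)
2^8 = 256, sqrt(2) ~ 1.4142136
PP ~ 256 * 1.4142136 = 362.0386816
Rounded to 2 decimals: 362.04

362.04


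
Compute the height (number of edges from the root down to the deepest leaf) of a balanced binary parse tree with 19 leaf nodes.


In a balanced binary tree with n leaves the deepest leaf is ceil(log2(n)) edges below the root.
log2(19) = 4.2479
ceil(4.2479) = 5
height (edges) = 5

5


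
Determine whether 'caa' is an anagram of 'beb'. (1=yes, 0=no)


Sort characters of 'caa': 'aac'
Sort characters of 'beb': 'bbe'
Sorted forms differ -> they are NOT anagrams
Result: 0

0


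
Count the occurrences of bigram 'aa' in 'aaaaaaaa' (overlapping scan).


Scanning 'aaaaaaaa' for bigram 'aa':
  Position 0: 'aa' -> MATCH
  Position 1: 'aa' -> MATCH
  Position 2: 'aa' -> MATCH
  Position 3: 'aa' -> MATCH
  Position 4: 'aa' -> MATCH
  Position 5: 'aa' -> MATCH
  Position 6: 'aa' -> MATCH
Total matches: 7

7


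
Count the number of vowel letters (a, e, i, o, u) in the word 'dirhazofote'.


Scanning each character of 'dirhazofote':
  Position 1: 'd' -> consonant (running count: 0)
  Position 2: 'i' -> vowel (running count: 1)
  Position 3: 'r' -> consonant (running count: 1)
  Position 4: 'h' -> consonant (running count: 1)
  Position 5: 'a' -> vowel (running count: 2)
  Position 6: 'z' -> consonant (running count: 2)
  Position 7: 'o' -> vowel (running count: 3)
  Position 8: 'f' -> consonant (running count: 3)
  Position 9: 'o' -> vowel (running count: 4)
  Position 10: 't' -> consonant (running count: 4)
  Position 11: 'e' -> vowel (running count: 5)
Total vowels: 5

5


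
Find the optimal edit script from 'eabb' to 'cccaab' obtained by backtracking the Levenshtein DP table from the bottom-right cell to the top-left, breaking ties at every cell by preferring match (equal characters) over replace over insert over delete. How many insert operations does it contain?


Edit distance = 4. Backtracking from cell (4, 6) with preference match > replace > insert > delete,
then listing the resulting alignment 'eabb' -> 'cccaab' left to right:
  Step 1: insert 'c' [insertion #1]
  Step 2: insert 'c' [insertion #2]
  Step 3: replace e->c
  Step 4: keep 'a'
  Step 5: replace b->a
  Step 6: keep 'b'
Total insertions: 2

2


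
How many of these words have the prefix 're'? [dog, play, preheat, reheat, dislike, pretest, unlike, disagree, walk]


Checking each word for prefix 're':
  'dog' -> no (count: 0)
  'play' -> no (count: 0)
  'preheat' -> no (count: 0)
  'reheat' -> YES, starts with 're' (count: 1)
  'dislike' -> no (count: 1)
  'pretest' -> no (count: 1)
  'unlike' -> no (count: 1)
  'disagree' -> no (count: 1)
  'walk' -> no (count: 1)
Total with prefix 're': 1

1


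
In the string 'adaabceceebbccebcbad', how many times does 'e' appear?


Scanning 'adaabceceebbccebcbad' for 'e':
  Position 6: 'e' -> MATCH (count: 1)
  Position 8: 'e' -> MATCH (count: 2)
  Position 9: 'e' -> MATCH (count: 3)
  Position 14: 'e' -> MATCH (count: 4)
Total occurrences of 'e': 4

4


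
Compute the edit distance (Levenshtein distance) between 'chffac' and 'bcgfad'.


Building DP table for s1='chffac' (len 6) and s2='bcgfad' (len 6):
       b  c  g  f  a  d
    0  1  2  3  4  5  6
  c 1  1  1  2  3  4  5
  h 2  2  2  2  3  4  5
  f 3  3  3  3  2  3  4
  f 4  4  4  4  3  3  4
  a 5  5  5  5  4  3  4
  c 6  6  5  6  5  4  4
Edit distance = dp[6][6] = 4

4


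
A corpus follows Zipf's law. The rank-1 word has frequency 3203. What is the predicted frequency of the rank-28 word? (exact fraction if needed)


Zipf's law: freq(rank) = f1 / rank
f1 = 3203, rank = 28
freq = 3203 / 28
GCD(3203, 28) = 1
Simplified: 3203/28

3203/28


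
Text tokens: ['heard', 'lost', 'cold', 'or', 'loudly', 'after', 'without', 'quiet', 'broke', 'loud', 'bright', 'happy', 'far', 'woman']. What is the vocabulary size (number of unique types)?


Listing all tokens and tracking unique types:
  Token 1: 'heard' -> NEW (unique so far: 1)
  Token 2: 'lost' -> NEW (unique so far: 2)
  Token 3: 'cold' -> NEW (unique so far: 3)
  Token 4: 'or' -> NEW (unique so far: 4)
  Token 5: 'loudly' -> NEW (unique so far: 5)
  Token 6: 'after' -> NEW (unique so far: 6)
  Token 7: 'without' -> NEW (unique so far: 7)
  Token 8: 'quiet' -> NEW (unique so far: 8)
  Token 9: 'broke' -> NEW (unique so far: 9)
  Token 10: 'loud' -> NEW (unique so far: 10)
  Token 11: 'bright' -> NEW (unique so far: 11)
  Token 12: 'happy' -> NEW (unique so far: 12)
  Token 13: 'far' -> NEW (unique so far: 13)
  Token 14: 'woman' -> NEW (unique so far: 14)
Unique types: ('after', 'bright', 'broke', 'cold', 'far', 'happy', 'heard', 'lost', 'loud', 'loudly', 'or', 'quiet', 'without', 'woman')
Vocabulary size: 14

14


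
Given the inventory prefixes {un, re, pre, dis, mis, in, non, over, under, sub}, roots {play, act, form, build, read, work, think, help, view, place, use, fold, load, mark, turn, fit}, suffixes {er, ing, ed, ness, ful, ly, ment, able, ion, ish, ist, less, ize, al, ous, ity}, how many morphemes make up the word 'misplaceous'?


Segmenting 'misplaceous' against the inventory:
  'mis' -> prefix (morpheme 1)
  'place' -> root (morpheme 2)
  'ous' -> suffix (morpheme 3)
Total morphemes: 3

3


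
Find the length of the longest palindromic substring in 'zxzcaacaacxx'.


Scanning 'zxzcaacaacxx' for palindromic substrings.
Substring at positions 3-9: 'caacaac'.
Check: reverse('caacaac') = 'caacaac' -> palindrome confirmed.
Neighbouring characters ('z' / 'x') break symmetry, so it cannot extend further.
No longer palindromic substring exists; longest length = 7

7


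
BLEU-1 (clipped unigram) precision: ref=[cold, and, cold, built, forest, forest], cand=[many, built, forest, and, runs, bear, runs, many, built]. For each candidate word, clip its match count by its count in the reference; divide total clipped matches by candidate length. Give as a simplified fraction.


Reference word counts: {'and': 1, 'built': 1, 'cold': 2, 'forest': 2}
Checking each candidate word (with clipping):
  'many' -> not in reference -> no match (matches: 0)
  'built' -> in reference (ref count 1, used 1/1) -> match (matches: 1)
  'forest' -> in reference (ref count 2, used 1/2) -> match (matches: 2)
  'and' -> in reference (ref count 1, used 1/1) -> match (matches: 3)
  'runs' -> not in reference -> no match (matches: 3)
  'bear' -> not in reference -> no match (matches: 3)
  'runs' -> not in reference -> no match (matches: 3)
  'many' -> not in reference -> no match (matches: 3)
  'built' -> ref count 1 already used up (1/1) -> clipped, no match (matches: 3)
Clipped matches: 3, Candidate length: 9
Precision = 3/9 = 1/3

1/3


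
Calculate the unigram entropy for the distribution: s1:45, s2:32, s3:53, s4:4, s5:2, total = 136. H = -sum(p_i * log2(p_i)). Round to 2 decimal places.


Computing entropy H = -sum(p_i * log2(p_i)):
  s1: p = 45/136 = 0.3309, -p*log2(p) = 0.5280
  s2: p = 32/136 = 0.2353, -p*log2(p) = 0.4912
  s3: p = 53/136 = 0.3897, -p*log2(p) = 0.5298
  s4: p = 4/136 = 0.0294, -p*log2(p) = 0.1496
  s5: p = 2/136 = 0.0147, -p*log2(p) = 0.0895
H = sum of terms = 1.7881
Rounded to 2 decimals: 1.79

1.79
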